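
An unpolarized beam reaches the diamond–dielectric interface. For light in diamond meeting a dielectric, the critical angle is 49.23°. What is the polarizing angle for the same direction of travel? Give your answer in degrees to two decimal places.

n₂/n₁ = sin θ_c = sin 49.23° = 0.7573.
tan θ_B equals the same ratio, so θ_B = arctan(0.7573) = 37.14°.

θ_B ≈ 37.14°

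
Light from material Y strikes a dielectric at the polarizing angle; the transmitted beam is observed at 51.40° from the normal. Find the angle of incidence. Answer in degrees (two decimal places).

Since the reflected and refracted rays are at right angles at the polarizing angle, θ_B + θ_t = 90°.
So θ_B = 90° − θ_t = 90° − 51.40° = 38.60°.

θ_B ≈ 38.60°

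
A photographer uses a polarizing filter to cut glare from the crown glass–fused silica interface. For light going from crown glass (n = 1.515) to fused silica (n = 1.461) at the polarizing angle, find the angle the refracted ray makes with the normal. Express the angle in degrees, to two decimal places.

θ_t ≈ 46.04°

θ_B = arctan(n₂/n₁) = arctan(1.461/1.515) = 43.96°.
At Brewster's angle the reflected and refracted rays are perpendicular, so θ_t = 90° − θ_B = 90° − 43.96° = 46.04°.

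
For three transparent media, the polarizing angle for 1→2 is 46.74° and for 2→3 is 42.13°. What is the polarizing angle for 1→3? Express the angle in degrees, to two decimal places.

θ_B ≈ 43.87°

Each Brewster angle gives a ratio: n₂/n₁ = tan 46.74° = 1.0627, n₃/n₂ = tan 42.13° = 0.9045.
So n₃/n₁ = (n₂/n₁)(n₃/n₂) = 1.0627 × 0.9045 = 0.9612.
θ_B(1→3) = arctan(0.9612) = 43.87°.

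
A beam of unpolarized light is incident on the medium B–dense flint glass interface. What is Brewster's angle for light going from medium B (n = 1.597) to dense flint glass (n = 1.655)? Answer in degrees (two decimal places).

θ_B ≈ 46.02°

Brewster's condition: tan θ_B = n₂/n₁ = 1.655/1.597 = 1.0363.
So θ_B = arctan 1.0363 = 46.02°.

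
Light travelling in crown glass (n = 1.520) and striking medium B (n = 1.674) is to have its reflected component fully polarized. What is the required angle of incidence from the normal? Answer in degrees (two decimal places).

At Brewster's angle the reflected and refracted rays are perpendicular, which with Snell's law gives tan θ_B = n₂/n₁.
Here n₂/n₁ = 1.674/1.520 = 1.1013, and Brewster's law gives tan θ_B = n₂/n₁.
So θ_B = arctan 1.1013 = 47.76°.

θ_B ≈ 47.76°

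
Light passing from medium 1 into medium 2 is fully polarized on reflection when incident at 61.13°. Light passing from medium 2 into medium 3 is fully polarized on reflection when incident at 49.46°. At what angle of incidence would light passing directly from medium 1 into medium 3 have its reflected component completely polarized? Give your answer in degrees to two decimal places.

θ_B ≈ 64.75°

tan θ_B(1→2) = n₂/n₁ = tan 61.13° = 1.8137.
tan θ_B(2→3) = n₃/n₂ = tan 49.46° = 1.1692.
n₃/n₁ = 2.1206. Then tan θ_B(1→3) = n₃/n₁, so θ_B(1→3) = arctan(2.1206) = 64.75°.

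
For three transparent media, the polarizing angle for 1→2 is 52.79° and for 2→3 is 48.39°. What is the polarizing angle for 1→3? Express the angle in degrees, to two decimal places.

θ_B ≈ 56.00°

Each Brewster angle gives a ratio: n₂/n₁ = tan 52.79° = 1.3170, n₃/n₂ = tan 48.39° = 1.1259.
Multiplying, n₃/n₁ = 1.3170 × 1.1259 = 1.4828, and θ_B(1→3) = arctan 1.4828 = 56.00°.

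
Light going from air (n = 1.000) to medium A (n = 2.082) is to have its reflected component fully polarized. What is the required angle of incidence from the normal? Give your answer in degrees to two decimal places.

At Brewster's angle the reflected and refracted rays are perpendicular, which with Snell's law gives tan θ_B = n₂/n₁.
Here n₂/n₁ = 2.082/1.000 = 2.0820, and Brewster's law gives tan θ_B = n₂/n₁. Taking the arctangent, θ_B = 64.34°.

θ_B ≈ 64.34°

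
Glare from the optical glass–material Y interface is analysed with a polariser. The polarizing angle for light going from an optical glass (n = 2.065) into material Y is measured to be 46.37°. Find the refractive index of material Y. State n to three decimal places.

Full polarization of the reflected beam means tan θ_B = n₂/n₁, where n₁ is the incident medium (an optical glass).
n₂ = n₁ tan θ_B = 2.065 × tan 46.37° = 2.166.

n ≈ 2.166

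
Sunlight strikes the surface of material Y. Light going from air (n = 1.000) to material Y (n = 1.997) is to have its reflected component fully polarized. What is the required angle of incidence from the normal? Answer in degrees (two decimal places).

Brewster's condition: tan θ_B = n₂/n₁ = 1.997/1.000 = 1.9970.
So θ_B = arctan 1.9970 = 63.40°.

θ_B ≈ 63.40°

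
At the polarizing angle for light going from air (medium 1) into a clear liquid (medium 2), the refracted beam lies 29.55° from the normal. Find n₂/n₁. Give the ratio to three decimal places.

n₂/n₁ ≈ 1.764

θ_B + θ_t = 90°, so θ_B = 90° − 29.55° = 60.45°.
Then n₂/n₁ = tan θ_B = tan 60.45° = 1.764.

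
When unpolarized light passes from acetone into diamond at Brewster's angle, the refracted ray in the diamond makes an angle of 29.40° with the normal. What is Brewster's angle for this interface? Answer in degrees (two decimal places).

θ_B ≈ 60.60°

At Brewster's angle the reflected and refracted rays are perpendicular, so θ_B + θ_t = 90°.
θ_B = 90° − 29.40° = 60.60°.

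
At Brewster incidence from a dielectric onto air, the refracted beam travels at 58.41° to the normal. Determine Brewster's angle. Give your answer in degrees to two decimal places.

θ_B ≈ 31.59°

Since the reflected and refracted rays are at right angles at the polarizing angle, θ_B + θ_t = 90°.
So θ_B = 90° − θ_t = 90° − 58.41° = 31.59°.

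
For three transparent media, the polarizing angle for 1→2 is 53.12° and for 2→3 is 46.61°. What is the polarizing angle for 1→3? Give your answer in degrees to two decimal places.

θ_B ≈ 54.65°

Each Brewster angle gives a ratio: n₂/n₁ = tan 53.12° = 1.3328, n₃/n₂ = tan 46.61° = 1.0578.
n₃/n₁ = 1.4099. Then tan θ_B(1→3) = n₃/n₁, so θ_B(1→3) = arctan(1.4099) = 54.65°.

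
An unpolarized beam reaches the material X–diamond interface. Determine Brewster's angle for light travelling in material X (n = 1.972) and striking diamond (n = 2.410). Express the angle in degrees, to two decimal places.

The reflected p-component vanishes when tan θ_B = n₂/n₁.
Brewster's condition: tan θ_B = n₂/n₁ = 2.410/1.972 = 1.2221.
θ_B = arctan(1.2221) = 50.71°.

θ_B ≈ 50.71°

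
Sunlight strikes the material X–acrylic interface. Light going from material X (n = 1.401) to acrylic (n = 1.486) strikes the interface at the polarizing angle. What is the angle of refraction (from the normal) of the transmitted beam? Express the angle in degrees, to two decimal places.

tan θ_B = n₂/n₁ = 1.486/1.401 = 1.0607, so θ_B = 46.69°.
Since θ_B + θ_t = 90° at Brewster incidence, θ_t = 90° − 46.69° = 43.31°.

θ_t ≈ 43.31°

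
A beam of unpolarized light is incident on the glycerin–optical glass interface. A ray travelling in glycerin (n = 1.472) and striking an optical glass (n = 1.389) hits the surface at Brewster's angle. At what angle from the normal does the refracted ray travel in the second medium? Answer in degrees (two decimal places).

θ_t ≈ 46.66°

θ_B = arctan(n₂/n₁) = arctan(1.389/1.472) = 43.34°.
The refracted ray is perpendicular to the reflected ray, so θ_t = 90° − θ_B = 46.66°.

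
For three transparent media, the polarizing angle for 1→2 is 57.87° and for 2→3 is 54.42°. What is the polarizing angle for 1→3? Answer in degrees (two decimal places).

θ_B ≈ 65.81°

Each Brewster angle gives a ratio: n₂/n₁ = tan 57.87° = 1.5923, n₃/n₂ = tan 54.42° = 1.3978.
So n₃/n₁ = (n₂/n₁)(n₃/n₂) = 1.5923 × 1.3978 = 2.2257.
θ_B(1→3) = arctan(2.2257) = 65.81°.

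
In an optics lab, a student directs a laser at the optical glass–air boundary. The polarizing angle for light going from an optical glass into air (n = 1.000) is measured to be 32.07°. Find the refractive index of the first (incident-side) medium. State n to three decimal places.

At the polarizing angle, tan θ_B = n₂/n₁ with n₁ on the incident side (an optical glass) and n₂ on the transmitted side (air).
n₁ = n₂ / tan θ_B = 1.000 / tan 32.07° = 1.596.

n ≈ 1.596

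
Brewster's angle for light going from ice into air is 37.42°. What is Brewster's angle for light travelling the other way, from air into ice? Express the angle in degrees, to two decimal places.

θ_B' ≈ 52.58°

The two Brewster angles are complementary: θ_B' = 90° − θ_B = 90° − 37.42° = 52.58°.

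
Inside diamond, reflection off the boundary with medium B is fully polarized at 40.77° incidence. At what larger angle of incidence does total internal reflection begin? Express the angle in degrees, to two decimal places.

n₂/n₁ = tan 40.77° = 0.8623; the critical angle satisfies sin θ_c = n₂/n₁.
θ_c = arcsin(0.8623) = 59.57°.

θ_c ≈ 59.57°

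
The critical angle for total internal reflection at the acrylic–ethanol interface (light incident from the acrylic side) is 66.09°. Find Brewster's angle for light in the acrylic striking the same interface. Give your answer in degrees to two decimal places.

θ_B ≈ 42.43°

At the critical angle sin θ_c = n₂/n₁, giving n₂/n₁ = sin 66.09° = 0.9142.
Then tan θ_B = n₂/n₁ = 0.9142, so θ_B = arctan 0.9142 = 42.43°.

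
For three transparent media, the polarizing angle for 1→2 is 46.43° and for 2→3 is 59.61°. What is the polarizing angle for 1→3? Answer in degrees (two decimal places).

n₂/n₁ = tan 46.43° = 1.0512 and n₃/n₂ = tan 59.61° = 1.7051.
So n₃/n₁ = (n₂/n₁)(n₃/n₂) = 1.0512 × 1.7051 = 1.7925.
θ_B(1→3) = arctan(1.7925) = 60.84°.

θ_B ≈ 60.84°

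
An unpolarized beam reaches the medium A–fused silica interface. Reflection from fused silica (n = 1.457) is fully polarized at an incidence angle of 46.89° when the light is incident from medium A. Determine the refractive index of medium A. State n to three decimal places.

n ≈ 1.364

At the Brewster angle, tan θ_B = n₂/n₁ with n₁ on the incident side (medium A) and n₂ on the transmitted side (fused silica).
n₁ = n₂ / tan θ_B = 1.457 / tan 46.89° = 1.364.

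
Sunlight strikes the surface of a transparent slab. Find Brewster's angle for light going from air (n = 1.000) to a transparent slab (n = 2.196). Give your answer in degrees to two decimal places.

θ_B ≈ 65.52°

Brewster's condition: tan θ_B = n₂/n₁ = 2.196/1.000 = 2.1960.
So θ_B = arctan 2.1960 = 65.52°.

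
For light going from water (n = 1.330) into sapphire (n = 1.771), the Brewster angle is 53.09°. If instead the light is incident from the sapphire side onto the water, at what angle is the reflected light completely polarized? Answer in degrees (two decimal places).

θ_B' ≈ 36.91°

tan θ_B' = n₁/n₂ = 1/tan θ_B, so θ_B' = 90° − θ_B.
θ_B' = 90° − 53.09° = 36.91°.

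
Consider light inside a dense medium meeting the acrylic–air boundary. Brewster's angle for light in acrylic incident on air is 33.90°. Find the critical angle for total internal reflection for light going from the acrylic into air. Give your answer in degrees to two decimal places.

θ_c ≈ 42.22°

From Brewster, n₂/n₁ = tan θ_B = tan 33.90° = 0.6720.
Then sin θ_c = n₂/n₁ = 0.6720, so θ_c = arcsin 0.6720 = 42.22°.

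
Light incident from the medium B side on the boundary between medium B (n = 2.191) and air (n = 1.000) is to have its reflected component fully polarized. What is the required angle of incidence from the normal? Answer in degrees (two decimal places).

θ_B ≈ 24.53°

Here n₂/n₁ = 1.000/2.191 = 0.4564, and Brewster's law gives tan θ_B = n₂/n₁.
θ_B = arctan(0.4564) = 24.53°.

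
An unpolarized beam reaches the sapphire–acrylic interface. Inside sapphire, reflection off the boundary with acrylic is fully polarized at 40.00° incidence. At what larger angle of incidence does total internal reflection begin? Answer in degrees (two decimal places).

θ_c ≈ 57.05°

tan θ_B = n₂/n₁ = tan 40.00° = 0.8391.
Total internal reflection: sin θ_c = n₂/n₁ = 0.8391.
θ_c = arcsin(0.8391) = 57.05°.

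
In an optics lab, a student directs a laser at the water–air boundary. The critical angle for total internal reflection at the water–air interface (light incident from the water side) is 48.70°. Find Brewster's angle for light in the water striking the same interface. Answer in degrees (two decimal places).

θ_B ≈ 36.92°

At the critical angle sin θ_c = n₂/n₁, giving n₂/n₁ = sin 48.70° = 0.7513.
Then tan θ_B = n₂/n₁ = 0.7513, so θ_B = arctan 0.7513 = 36.92°.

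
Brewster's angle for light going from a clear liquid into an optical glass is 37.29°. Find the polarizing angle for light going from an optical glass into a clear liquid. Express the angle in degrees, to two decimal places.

The two Brewster angles are complementary: θ_B' = 90° − θ_B = 90° − 37.29° = 52.71°.

θ_B' ≈ 52.71°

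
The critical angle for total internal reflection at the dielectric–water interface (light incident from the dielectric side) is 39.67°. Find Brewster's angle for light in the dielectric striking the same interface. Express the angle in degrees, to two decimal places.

At the critical angle sin θ_c = n₂/n₁, giving n₂/n₁ = sin 39.67° = 0.6384.
Then tan θ_B = n₂/n₁ = 0.6384, so θ_B = arctan 0.6384 = 32.55°.

θ_B ≈ 32.55°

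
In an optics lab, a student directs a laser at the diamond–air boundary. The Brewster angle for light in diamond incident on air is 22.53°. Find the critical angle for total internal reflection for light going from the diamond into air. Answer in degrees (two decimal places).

From Brewster, n₂/n₁ = tan θ_B = tan 22.53° = 0.4148.
Then sin θ_c = n₂/n₁ = 0.4148, so θ_c = arcsin 0.4148 = 24.51°.

θ_c ≈ 24.51°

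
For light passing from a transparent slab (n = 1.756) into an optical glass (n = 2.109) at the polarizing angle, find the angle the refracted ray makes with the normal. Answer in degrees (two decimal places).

First find Brewster's angle: tan θ_B = 2.109/1.756 = 1.2010, giving θ_B = 50.22°.
The refracted ray is perpendicular to the reflected ray, so θ_t = 90° − θ_B = 39.78°.

θ_t ≈ 39.78°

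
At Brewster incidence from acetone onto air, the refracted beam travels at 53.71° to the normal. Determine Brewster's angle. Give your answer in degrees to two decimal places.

θ_B ≈ 36.29°

Since the reflected and refracted rays are at right angles at the polarizing angle, θ_B + θ_t = 90°.
θ_B = 90° − 53.71° = 36.29°.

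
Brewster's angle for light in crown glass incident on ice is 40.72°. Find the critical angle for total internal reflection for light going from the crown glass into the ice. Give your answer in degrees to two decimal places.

n₂/n₁ = tan 40.72° = 0.8607; the critical angle satisfies sin θ_c = n₂/n₁.
θ_c = arcsin(0.8607) = 59.40°.

θ_c ≈ 59.40°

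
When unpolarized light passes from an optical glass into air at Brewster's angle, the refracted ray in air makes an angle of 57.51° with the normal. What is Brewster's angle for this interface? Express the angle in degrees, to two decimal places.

θ_B ≈ 32.49°

Since the reflected and refracted rays are at right angles at the polarizing angle, θ_B + θ_t = 90°.
θ_B = 90° − 57.51° = 32.49°.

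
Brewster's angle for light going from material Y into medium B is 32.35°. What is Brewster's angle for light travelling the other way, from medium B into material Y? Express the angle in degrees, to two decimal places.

θ_B' ≈ 57.65°

tan θ_B' = n₁/n₂ = 1/tan θ_B, so θ_B' = 90° − θ_B.
θ_B' = 90° − 32.35° = 57.65°.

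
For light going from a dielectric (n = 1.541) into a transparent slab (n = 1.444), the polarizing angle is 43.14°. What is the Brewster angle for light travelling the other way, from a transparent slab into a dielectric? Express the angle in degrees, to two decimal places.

The two Brewster angles are complementary: θ_B' = 90° − θ_B = 90° − 43.14° = 46.86°.

θ_B' ≈ 46.86°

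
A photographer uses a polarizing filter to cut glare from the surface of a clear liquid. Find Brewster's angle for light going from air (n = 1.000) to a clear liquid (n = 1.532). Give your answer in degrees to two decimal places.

tan θ_B = n₂/n₁ = 1.532/1.000 = 1.5320.
θ_B = arctan(1.5320) = 56.87°.

θ_B ≈ 56.87°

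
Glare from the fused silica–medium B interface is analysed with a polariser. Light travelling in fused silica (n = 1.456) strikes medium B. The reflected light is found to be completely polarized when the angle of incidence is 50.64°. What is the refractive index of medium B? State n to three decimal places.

Brewster's law: tan θ_B = n₂/n₁ (light incident in fused silica, refracted into medium B).
n₂ = n₁ tan θ_B = 1.456 × tan 50.64° = 1.775.

n ≈ 1.775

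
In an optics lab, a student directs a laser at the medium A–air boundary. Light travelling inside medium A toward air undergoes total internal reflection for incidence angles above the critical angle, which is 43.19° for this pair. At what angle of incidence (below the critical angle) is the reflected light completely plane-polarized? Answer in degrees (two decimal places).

θ_B ≈ 34.39°

n₂/n₁ = sin θ_c = sin 43.19° = 0.6844.
tan θ_B equals the same ratio, so θ_B = arctan(0.6844) = 34.39°.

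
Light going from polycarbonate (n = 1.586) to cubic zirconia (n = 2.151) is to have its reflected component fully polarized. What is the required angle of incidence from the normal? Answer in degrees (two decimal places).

θ_B ≈ 53.60°

Here n₂/n₁ = 2.151/1.586 = 1.3562, and Brewster's law gives tan θ_B = n₂/n₁.
So θ_B = arctan 1.3562 = 53.60°.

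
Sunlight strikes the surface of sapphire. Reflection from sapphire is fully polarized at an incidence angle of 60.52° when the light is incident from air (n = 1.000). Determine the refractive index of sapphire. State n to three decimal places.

Full polarization of the reflected beam means tan θ_B = n₂/n₁, where n₁ is the incident medium (air).
n₂ = n₁ tan θ_B = 1.000 × tan 60.52° = 1.769.

n ≈ 1.769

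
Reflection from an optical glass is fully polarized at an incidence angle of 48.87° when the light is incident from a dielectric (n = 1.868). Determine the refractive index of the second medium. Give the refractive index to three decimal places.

Full polarization of the reflected beam means tan θ_B = n₂/n₁, where n₁ is the incident medium (a dielectric).
n₂ = n₁ tan θ_B = 1.868 × tan 48.87° = 2.139.

n ≈ 2.139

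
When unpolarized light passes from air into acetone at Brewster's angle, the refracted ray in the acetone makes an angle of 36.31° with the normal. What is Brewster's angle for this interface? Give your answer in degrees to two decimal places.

At Brewster's angle the reflected and refracted rays are perpendicular, so θ_B + θ_t = 90°.
θ_B = 90° − 36.31° = 53.69°.

θ_B ≈ 53.69°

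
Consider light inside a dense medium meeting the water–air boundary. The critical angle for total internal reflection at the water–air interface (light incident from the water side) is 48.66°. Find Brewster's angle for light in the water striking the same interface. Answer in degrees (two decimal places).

n₂/n₁ = sin θ_c = sin 48.66° = 0.7508.
tan θ_B equals the same ratio, so θ_B = arctan(0.7508) = 36.90°.

θ_B ≈ 36.90°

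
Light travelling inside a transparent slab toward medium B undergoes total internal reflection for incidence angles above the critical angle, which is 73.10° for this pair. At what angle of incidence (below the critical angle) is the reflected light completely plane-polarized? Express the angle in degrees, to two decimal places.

At the critical angle sin θ_c = n₂/n₁, giving n₂/n₁ = sin 73.10° = 0.9568.
Then tan θ_B = n₂/n₁ = 0.9568, so θ_B = arctan 0.9568 = 43.74°.

θ_B ≈ 43.74°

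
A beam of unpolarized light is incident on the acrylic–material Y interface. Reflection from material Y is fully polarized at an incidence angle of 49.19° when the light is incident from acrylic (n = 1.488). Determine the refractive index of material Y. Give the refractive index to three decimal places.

Full polarization of the reflected beam means tan θ_B = n₂/n₁, where n₁ is the incident medium (acrylic).
n₂ = n₁ tan θ_B = 1.488 × tan 49.19° = 1.723.

n ≈ 1.723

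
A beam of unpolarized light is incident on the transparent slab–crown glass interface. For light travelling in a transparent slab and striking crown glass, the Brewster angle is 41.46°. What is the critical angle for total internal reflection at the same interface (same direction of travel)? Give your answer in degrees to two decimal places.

θ_c ≈ 62.07°

n₂/n₁ = tan 41.46° = 0.8835; the critical angle satisfies sin θ_c = n₂/n₁.
θ_c = arcsin(0.8835) = 62.07°.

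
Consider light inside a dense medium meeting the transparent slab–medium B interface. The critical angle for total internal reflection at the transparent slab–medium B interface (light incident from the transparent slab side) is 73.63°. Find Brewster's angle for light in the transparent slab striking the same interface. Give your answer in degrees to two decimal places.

θ_B ≈ 43.81°

n₂/n₁ = sin θ_c = sin 73.63° = 0.9595.
tan θ_B equals the same ratio, so θ_B = arctan(0.9595) = 43.81°.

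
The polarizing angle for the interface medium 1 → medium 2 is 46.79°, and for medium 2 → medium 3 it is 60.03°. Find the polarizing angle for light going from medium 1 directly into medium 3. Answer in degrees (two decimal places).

n₂/n₁ = tan 46.79° = 1.0645 and n₃/n₂ = tan 60.03° = 1.7341.
Multiplying, n₃/n₁ = 1.0645 × 1.7341 = 1.8460, and θ_B(1→3) = arctan 1.8460 = 61.56°.

θ_B ≈ 61.56°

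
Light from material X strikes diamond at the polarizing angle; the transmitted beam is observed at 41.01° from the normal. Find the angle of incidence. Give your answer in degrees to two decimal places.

θ_B ≈ 48.99°

At Brewster's angle the reflected and refracted rays are perpendicular, so θ_B + θ_t = 90°.
So θ_B = 90° − θ_t = 90° − 41.01° = 48.99°.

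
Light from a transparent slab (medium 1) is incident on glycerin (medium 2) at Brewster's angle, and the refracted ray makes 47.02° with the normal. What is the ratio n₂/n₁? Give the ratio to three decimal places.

At Brewster incidence θ_B = 90° − θ_t = 90° − 47.02° = 42.98°.
Then n₂/n₁ = tan θ_B = tan 42.98° = 0.932.

n₂/n₁ ≈ 0.932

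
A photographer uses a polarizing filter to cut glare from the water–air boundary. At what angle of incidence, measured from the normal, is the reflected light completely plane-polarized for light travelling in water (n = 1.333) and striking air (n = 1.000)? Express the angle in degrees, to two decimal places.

tan θ_B = n₂/n₁ = 1.000/1.333 = 0.7502. Taking the arctangent, θ_B = 36.88°.

θ_B ≈ 36.88°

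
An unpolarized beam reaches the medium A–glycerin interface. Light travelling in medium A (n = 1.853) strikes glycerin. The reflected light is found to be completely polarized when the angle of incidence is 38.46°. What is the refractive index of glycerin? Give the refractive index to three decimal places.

n ≈ 1.472

At the Brewster angle, tan θ_B = n₂/n₁ with n₁ on the incident side (medium A) and n₂ on the transmitted side (glycerin).
n₂ = n₁ tan θ_B = 1.853 × tan 38.46° = 1.472.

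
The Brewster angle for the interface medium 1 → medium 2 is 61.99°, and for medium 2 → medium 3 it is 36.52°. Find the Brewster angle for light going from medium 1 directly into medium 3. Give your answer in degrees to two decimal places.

θ_B ≈ 54.31°

tan θ_B(1→2) = n₂/n₁ = tan 61.99° = 1.8799.
tan θ_B(2→3) = n₃/n₂ = tan 36.52° = 0.7405.
Multiplying, n₃/n₁ = 1.8799 × 0.7405 = 1.3921, and θ_B(1→3) = arctan 1.3921 = 54.31°.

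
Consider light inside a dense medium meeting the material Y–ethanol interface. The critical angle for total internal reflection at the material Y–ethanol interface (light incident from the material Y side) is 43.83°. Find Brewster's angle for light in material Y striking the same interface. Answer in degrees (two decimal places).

θ_B ≈ 34.70°

sin θ_c = n₂/n₁, so n₂/n₁ = sin 43.83° = 0.6925.
Brewster: tan θ_B = n₂/n₁ = 0.6925.
θ_B = arctan(0.6925) = 34.70°.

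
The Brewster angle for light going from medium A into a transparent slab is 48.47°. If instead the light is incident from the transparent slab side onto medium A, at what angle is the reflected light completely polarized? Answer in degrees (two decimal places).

The two Brewster angles are complementary: θ_B' = 90° − θ_B = 90° − 48.47° = 41.53°.

θ_B' ≈ 41.53°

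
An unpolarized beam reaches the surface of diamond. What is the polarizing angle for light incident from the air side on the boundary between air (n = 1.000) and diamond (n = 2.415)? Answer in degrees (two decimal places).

Brewster's condition: tan θ_B = n₂/n₁ = 2.415/1.000 = 2.4150.
So θ_B = arctan 2.4150 = 67.51°.

θ_B ≈ 67.51°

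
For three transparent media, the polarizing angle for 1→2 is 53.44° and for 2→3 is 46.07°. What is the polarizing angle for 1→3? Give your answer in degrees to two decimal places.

Each Brewster angle gives a ratio: n₂/n₁ = tan 53.44° = 1.3485, n₃/n₂ = tan 46.07° = 1.0381.
n₃/n₁ = 1.3998. Then tan θ_B(1→3) = n₃/n₁, so θ_B(1→3) = arctan(1.3998) = 54.46°.

θ_B ≈ 54.46°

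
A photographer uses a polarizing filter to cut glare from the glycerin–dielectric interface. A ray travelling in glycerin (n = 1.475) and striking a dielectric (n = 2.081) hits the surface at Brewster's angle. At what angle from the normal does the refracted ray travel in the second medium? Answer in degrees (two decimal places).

θ_t ≈ 35.33°

θ_B = arctan(n₂/n₁) = arctan(2.081/1.475) = 54.67°.
At Brewster's angle the reflected and refracted rays are perpendicular, so θ_t = 90° − θ_B = 90° − 54.67° = 35.33°.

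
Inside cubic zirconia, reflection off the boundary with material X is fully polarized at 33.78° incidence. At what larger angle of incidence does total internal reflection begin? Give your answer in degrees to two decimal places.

From Brewster, n₂/n₁ = tan θ_B = tan 33.78° = 0.6689.
Then sin θ_c = n₂/n₁ = 0.6689, so θ_c = arcsin 0.6689 = 41.99°.

θ_c ≈ 41.99°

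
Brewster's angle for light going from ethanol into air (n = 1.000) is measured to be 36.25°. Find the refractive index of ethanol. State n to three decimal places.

n ≈ 1.364

Brewster's law: tan θ_B = n₂/n₁ (light incident in ethanol, refracted into air).
n₁ = n₂ / tan θ_B = 1.000 / tan 36.25° = 1.364.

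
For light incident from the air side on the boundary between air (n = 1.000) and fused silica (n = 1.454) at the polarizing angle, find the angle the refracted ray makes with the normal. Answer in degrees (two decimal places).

tan θ_B = n₂/n₁ = 1.454/1.000 = 1.4540, so θ_B = 55.48°.
At Brewster's angle the reflected and refracted rays are perpendicular, so θ_t = 90° − θ_B = 90° − 55.48° = 34.52°.

θ_t ≈ 34.52°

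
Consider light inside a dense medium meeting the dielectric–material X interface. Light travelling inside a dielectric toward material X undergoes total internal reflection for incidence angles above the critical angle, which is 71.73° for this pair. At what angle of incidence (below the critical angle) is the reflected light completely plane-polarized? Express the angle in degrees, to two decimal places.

θ_B ≈ 43.52°

sin θ_c = n₂/n₁, so n₂/n₁ = sin 71.73° = 0.9496.
Brewster: tan θ_B = n₂/n₁ = 0.9496.
θ_B = arctan(0.9496) = 43.52°.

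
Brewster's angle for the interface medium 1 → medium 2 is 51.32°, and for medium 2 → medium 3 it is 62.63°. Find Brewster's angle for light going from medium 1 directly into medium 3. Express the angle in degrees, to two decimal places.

n₂/n₁ = tan 51.32° = 1.2491 and n₃/n₂ = tan 62.63° = 1.9317.
Multiplying, n₃/n₁ = 1.2491 × 1.9317 = 2.4128, and θ_B(1→3) = arctan 2.4128 = 67.49°.

θ_B ≈ 67.49°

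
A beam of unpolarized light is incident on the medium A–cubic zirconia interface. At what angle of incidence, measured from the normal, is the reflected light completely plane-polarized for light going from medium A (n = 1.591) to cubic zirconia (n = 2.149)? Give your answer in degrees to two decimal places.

The reflected p-component vanishes when tan θ_B = n₂/n₁.
Brewster's condition: tan θ_B = n₂/n₁ = 2.149/1.591 = 1.3507. Taking the arctangent, θ_B = 53.49°.

θ_B ≈ 53.49°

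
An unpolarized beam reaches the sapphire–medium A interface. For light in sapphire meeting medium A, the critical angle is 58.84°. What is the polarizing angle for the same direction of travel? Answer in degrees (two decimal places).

θ_B ≈ 40.55°

sin θ_c = n₂/n₁, so n₂/n₁ = sin 58.84° = 0.8557.
Brewster: tan θ_B = n₂/n₁ = 0.8557.
θ_B = arctan(0.8557) = 40.55°.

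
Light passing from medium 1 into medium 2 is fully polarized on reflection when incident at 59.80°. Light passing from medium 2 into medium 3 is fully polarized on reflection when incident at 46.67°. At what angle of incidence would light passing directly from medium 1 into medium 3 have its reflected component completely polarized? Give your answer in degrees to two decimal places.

tan θ_B(1→2) = n₂/n₁ = tan 59.80° = 1.7182.
tan θ_B(2→3) = n₃/n₂ = tan 46.67° = 1.0601.
n₃/n₁ = 1.8214. Then tan θ_B(1→3) = n₃/n₁, so θ_B(1→3) = arctan(1.8214) = 61.23°.

θ_B ≈ 61.23°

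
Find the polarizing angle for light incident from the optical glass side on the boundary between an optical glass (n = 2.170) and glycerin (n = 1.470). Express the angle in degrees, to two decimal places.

θ_B ≈ 34.11°

Brewster's condition: tan θ_B = n₂/n₁ = 1.470/2.170 = 0.6774.
θ_B = arctan(0.6774) = 34.11°.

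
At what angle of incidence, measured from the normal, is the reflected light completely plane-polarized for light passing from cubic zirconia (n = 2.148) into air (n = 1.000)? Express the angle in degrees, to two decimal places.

θ_B ≈ 24.96°

Brewster's condition: tan θ_B = n₂/n₁ = 1.000/2.148 = 0.4655. Taking the arctangent, θ_B = 24.96°.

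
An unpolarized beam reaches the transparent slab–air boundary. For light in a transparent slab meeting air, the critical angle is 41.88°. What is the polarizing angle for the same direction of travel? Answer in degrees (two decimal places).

sin θ_c = n₂/n₁, so n₂/n₁ = sin 41.88° = 0.6676.
Brewster: tan θ_B = n₂/n₁ = 0.6676.
θ_B = arctan(0.6676) = 33.73°.

θ_B ≈ 33.73°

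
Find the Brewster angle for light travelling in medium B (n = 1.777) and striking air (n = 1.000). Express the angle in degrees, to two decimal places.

θ_B ≈ 29.37°

At Brewster's angle the reflected and refracted rays are perpendicular, which with Snell's law gives tan θ_B = n₂/n₁.
tan θ_B = n₂/n₁ = 1.000/1.777 = 0.5627.
So θ_B = arctan 0.5627 = 29.37°.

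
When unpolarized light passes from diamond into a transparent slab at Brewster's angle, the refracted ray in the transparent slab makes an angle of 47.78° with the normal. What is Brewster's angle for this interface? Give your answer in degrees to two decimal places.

Since the reflected and refracted rays are at right angles at the polarizing angle, θ_B + θ_t = 90°.
θ_B = 90° − 47.78° = 42.22°.

θ_B ≈ 42.22°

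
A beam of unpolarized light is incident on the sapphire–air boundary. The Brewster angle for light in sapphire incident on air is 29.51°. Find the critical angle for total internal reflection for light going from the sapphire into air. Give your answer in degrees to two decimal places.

θ_c ≈ 34.47°

n₂/n₁ = tan 29.51° = 0.5660; the critical angle satisfies sin θ_c = n₂/n₁.
θ_c = arcsin(0.5660) = 34.47°.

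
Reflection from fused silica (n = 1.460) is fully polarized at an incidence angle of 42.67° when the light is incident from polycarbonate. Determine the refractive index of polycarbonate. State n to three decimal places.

n ≈ 1.584

Full polarization of the reflected beam means tan θ_B = n₂/n₁, where n₁ is the incident medium (polycarbonate).
n₁ = n₂ / tan θ_B = 1.460 / tan 42.67° = 1.584.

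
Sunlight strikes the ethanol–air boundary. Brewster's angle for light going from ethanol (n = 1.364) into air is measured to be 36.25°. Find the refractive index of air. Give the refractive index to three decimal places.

n ≈ 1.000

Brewster's law: tan θ_B = n₂/n₁ (light incident in ethanol, refracted into air).
n₂ = n₁ tan θ_B = 1.364 × tan 36.25° = 1.000.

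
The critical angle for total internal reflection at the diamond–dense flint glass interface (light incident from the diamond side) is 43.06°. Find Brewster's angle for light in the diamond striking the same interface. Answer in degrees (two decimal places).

θ_B ≈ 34.32°

At the critical angle sin θ_c = n₂/n₁, giving n₂/n₁ = sin 43.06° = 0.6828.
Then tan θ_B = n₂/n₁ = 0.6828, so θ_B = arctan 0.6828 = 34.32°.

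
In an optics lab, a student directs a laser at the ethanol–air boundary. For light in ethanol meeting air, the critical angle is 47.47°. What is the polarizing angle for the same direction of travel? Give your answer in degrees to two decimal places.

n₂/n₁ = sin θ_c = sin 47.47° = 0.7369.
tan θ_B equals the same ratio, so θ_B = arctan(0.7369) = 36.39°.

θ_B ≈ 36.39°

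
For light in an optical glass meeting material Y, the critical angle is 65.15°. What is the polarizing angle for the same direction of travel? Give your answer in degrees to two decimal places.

n₂/n₁ = sin θ_c = sin 65.15° = 0.9074.
tan θ_B equals the same ratio, so θ_B = arctan(0.9074) = 42.22°.

θ_B ≈ 42.22°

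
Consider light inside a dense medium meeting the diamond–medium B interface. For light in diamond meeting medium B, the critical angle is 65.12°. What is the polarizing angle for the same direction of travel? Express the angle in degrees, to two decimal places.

n₂/n₁ = sin θ_c = sin 65.12° = 0.9072.
tan θ_B equals the same ratio, so θ_B = arctan(0.9072) = 42.21°.

θ_B ≈ 42.21°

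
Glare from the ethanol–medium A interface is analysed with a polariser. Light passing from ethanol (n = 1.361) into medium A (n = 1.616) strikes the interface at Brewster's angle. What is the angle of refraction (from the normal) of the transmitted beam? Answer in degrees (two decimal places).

θ_t ≈ 40.10°

θ_B = arctan(n₂/n₁) = arctan(1.616/1.361) = 49.90°.
Since θ_B + θ_t = 90° at Brewster incidence, θ_t = 90° − 49.90° = 40.10°.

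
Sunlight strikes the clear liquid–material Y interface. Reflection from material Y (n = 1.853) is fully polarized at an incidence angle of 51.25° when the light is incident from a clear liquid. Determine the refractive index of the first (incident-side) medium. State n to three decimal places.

Brewster's law: tan θ_B = n₂/n₁ (light incident in a clear liquid, refracted into material Y).
n₁ = n₂ / tan θ_B = 1.853 / tan 51.25° = 1.487.

n ≈ 1.487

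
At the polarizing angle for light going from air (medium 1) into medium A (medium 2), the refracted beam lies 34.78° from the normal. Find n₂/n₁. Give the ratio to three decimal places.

n₂/n₁ ≈ 1.440

θ_B + θ_t = 90°, so θ_B = 90° − 34.78° = 55.22°.
tan θ_B = n₂/n₁, so n₂/n₁ = tan 55.22° = 1.440.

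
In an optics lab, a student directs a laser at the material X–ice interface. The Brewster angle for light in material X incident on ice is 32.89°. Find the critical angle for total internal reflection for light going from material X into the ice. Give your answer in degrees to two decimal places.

θ_c ≈ 40.29°

tan θ_B = n₂/n₁ = tan 32.89° = 0.6467.
Total internal reflection: sin θ_c = n₂/n₁ = 0.6467.
θ_c = arcsin(0.6467) = 40.29°.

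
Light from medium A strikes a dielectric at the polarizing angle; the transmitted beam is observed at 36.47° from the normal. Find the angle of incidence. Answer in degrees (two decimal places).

At Brewster's angle the reflected and refracted rays are perpendicular, so θ_B + θ_t = 90°.
So θ_B = 90° − θ_t = 90° − 36.47° = 53.53°.

θ_B ≈ 53.53°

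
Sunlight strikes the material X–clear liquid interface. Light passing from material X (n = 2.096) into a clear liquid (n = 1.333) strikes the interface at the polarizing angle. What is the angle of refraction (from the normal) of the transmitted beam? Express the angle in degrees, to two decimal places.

θ_B = arctan(n₂/n₁) = arctan(1.333/2.096) = 32.46°.
The refracted ray is perpendicular to the reflected ray, so θ_t = 90° − θ_B = 57.54°.

θ_t ≈ 57.54°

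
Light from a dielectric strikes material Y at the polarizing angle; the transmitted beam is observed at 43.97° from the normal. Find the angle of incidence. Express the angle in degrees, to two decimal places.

At Brewster's angle the reflected and refracted rays are perpendicular, so θ_B + θ_t = 90°.
So θ_B = 90° − θ_t = 90° − 43.97° = 46.03°.

θ_B ≈ 46.03°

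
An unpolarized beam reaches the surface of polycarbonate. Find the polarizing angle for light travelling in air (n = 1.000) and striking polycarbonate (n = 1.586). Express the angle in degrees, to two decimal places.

θ_B ≈ 57.77°

tan θ_B = n₂/n₁ = 1.586/1.000 = 1.5860.
So θ_B = arctan 1.5860 = 57.77°.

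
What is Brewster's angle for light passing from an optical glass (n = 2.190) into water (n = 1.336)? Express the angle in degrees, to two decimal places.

Here n₂/n₁ = 1.336/2.190 = 0.6100, and Brewster's law gives tan θ_B = n₂/n₁.
So θ_B = arctan 0.6100 = 31.39°.

θ_B ≈ 31.39°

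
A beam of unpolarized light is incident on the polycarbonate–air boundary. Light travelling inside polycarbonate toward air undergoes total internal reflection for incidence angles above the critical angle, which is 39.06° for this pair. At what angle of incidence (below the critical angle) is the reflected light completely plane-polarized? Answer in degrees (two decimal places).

θ_B ≈ 32.22°

At the critical angle sin θ_c = n₂/n₁, giving n₂/n₁ = sin 39.06° = 0.6301.
Then tan θ_B = n₂/n₁ = 0.6301, so θ_B = arctan 0.6301 = 32.22°.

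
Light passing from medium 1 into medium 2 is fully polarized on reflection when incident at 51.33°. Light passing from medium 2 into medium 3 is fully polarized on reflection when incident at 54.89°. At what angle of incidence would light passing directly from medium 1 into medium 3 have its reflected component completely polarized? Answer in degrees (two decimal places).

Each Brewster angle gives a ratio: n₂/n₁ = tan 51.33° = 1.2495, n₃/n₂ = tan 54.89° = 1.4223.
Multiplying, n₃/n₁ = 1.2495 × 1.4223 = 1.7773, and θ_B(1→3) = arctan 1.7773 = 60.64°.

θ_B ≈ 60.64°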